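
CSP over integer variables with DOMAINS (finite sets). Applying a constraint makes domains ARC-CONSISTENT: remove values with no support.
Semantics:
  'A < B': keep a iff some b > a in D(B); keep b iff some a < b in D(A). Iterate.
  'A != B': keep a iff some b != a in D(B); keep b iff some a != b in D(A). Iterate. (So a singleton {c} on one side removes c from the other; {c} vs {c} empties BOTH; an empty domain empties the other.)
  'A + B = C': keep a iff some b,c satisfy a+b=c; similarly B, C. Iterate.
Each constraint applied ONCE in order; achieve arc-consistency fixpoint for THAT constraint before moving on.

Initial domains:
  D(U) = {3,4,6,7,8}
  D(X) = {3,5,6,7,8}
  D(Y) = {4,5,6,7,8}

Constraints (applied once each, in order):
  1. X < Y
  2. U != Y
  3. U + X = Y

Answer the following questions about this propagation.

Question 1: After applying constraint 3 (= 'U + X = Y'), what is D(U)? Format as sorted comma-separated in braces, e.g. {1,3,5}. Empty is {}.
Constraint 1 (X < Y) on D(X)={3,5,6,7,8} D(Y)={4,5,6,7,8}: X {3,5,6,7,8}->{3,5,6,7}
Constraint 2 (U != Y) on D(U)={3,4,6,7,8} D(Y)={4,5,6,7,8}: no change
Constraint 3 (U + X = Y) on D(U)={3,4,6,7,8} D(X)={3,5,6,7} D(Y)={4,5,6,7,8}: U {3,4,6,7,8}->{3,4}; X {3,5,6,7}->{3,5}; Y {4,5,6,7,8}->{6,7,8}
So after constraint 3: D(U) = {3,4}

Answer: {3,4}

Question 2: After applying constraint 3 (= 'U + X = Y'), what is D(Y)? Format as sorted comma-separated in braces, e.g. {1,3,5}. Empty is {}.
Answer: {6,7,8}

Derivation:
Constraint 1 (X < Y) on D(X)={3,5,6,7,8} D(Y)={4,5,6,7,8}: X {3,5,6,7,8}->{3,5,6,7}
Constraint 2 (U != Y) on D(U)={3,4,6,7,8} D(Y)={4,5,6,7,8}: no change
Constraint 3 (U + X = Y) on D(U)={3,4,6,7,8} D(X)={3,5,6,7} D(Y)={4,5,6,7,8}: U {3,4,6,7,8}->{3,4}; X {3,5,6,7}->{3,5}; Y {4,5,6,7,8}->{6,7,8}
So after constraint 3: D(Y) = {6,7,8}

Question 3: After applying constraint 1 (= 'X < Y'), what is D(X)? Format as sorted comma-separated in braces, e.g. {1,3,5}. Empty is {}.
Constraint 1 (X < Y) on D(X)={3,5,6,7,8} D(Y)={4,5,6,7,8}: X {3,5,6,7,8}->{3,5,6,7}
So after constraint 1: D(X) = {3,5,6,7}

Answer: {3,5,6,7}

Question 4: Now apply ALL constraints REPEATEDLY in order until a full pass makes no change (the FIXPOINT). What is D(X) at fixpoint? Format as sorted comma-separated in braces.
Answer: {3,5}

Derivation:
pass 0 (initial): D(X)={3,5,6,7,8}
pass 1: U {3,4,6,7,8}->{3,4}; X {3,5,6,7,8}->{3,5}; Y {4,5,6,7,8}->{6,7,8}
pass 2: no change
Fixpoint after 2 passes: D(X) = {3,5}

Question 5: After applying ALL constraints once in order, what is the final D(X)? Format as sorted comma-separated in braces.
Constraint 1 (X < Y) on D(X)={3,5,6,7,8} D(Y)={4,5,6,7,8}: X {3,5,6,7,8}->{3,5,6,7}
Constraint 2 (U != Y) on D(U)={3,4,6,7,8} D(Y)={4,5,6,7,8}: no change
Constraint 3 (U + X = Y) on D(U)={3,4,6,7,8} D(X)={3,5,6,7} D(Y)={4,5,6,7,8}: U {3,4,6,7,8}->{3,4}; X {3,5,6,7}->{3,5}; Y {4,5,6,7,8}->{6,7,8}
So after all 3 constraints: D(X) = {3,5}

Answer: {3,5}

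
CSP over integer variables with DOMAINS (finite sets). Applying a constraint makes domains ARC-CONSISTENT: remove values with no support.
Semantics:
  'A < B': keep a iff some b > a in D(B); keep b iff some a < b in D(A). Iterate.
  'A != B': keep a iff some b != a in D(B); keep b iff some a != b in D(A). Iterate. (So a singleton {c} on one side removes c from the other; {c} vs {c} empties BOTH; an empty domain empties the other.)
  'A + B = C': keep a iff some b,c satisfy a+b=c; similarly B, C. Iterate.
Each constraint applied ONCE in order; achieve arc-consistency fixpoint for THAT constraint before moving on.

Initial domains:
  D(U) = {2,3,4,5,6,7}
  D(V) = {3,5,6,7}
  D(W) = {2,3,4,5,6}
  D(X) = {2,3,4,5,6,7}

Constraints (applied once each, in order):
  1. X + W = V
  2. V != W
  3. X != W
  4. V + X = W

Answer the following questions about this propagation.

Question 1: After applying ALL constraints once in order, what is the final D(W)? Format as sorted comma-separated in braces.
Answer: {}

Derivation:
Constraint 1 (X + W = V) on D(X)={2,3,4,5,6,7} D(W)={2,3,4,5,6} D(V)={3,5,6,7}: X {2,3,4,5,6,7}->{2,3,4,5}; W {2,3,4,5,6}->{2,3,4,5}; V {3,5,6,7}->{5,6,7}
Constraint 2 (V != W) on D(V)={5,6,7} D(W)={2,3,4,5}: no change
Constraint 3 (X != W) on D(X)={2,3,4,5} D(W)={2,3,4,5}: no change
Constraint 4 (V + X = W) on D(V)={5,6,7} D(X)={2,3,4,5} D(W)={2,3,4,5}: V {5,6,7}->{}; X {2,3,4,5}->{}; W {2,3,4,5}->{}
So after all 4 constraints: D(W) = {}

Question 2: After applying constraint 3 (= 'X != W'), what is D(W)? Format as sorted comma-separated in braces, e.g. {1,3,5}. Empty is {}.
Answer: {2,3,4,5}

Derivation:
Constraint 1 (X + W = V) on D(X)={2,3,4,5,6,7} D(W)={2,3,4,5,6} D(V)={3,5,6,7}: X {2,3,4,5,6,7}->{2,3,4,5}; W {2,3,4,5,6}->{2,3,4,5}; V {3,5,6,7}->{5,6,7}
Constraint 2 (V != W) on D(V)={5,6,7} D(W)={2,3,4,5}: no change
Constraint 3 (X != W) on D(X)={2,3,4,5} D(W)={2,3,4,5}: no change
So after constraint 3: D(W) = {2,3,4,5}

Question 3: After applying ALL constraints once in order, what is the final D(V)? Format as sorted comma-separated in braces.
Constraint 1 (X + W = V) on D(X)={2,3,4,5,6,7} D(W)={2,3,4,5,6} D(V)={3,5,6,7}: X {2,3,4,5,6,7}->{2,3,4,5}; W {2,3,4,5,6}->{2,3,4,5}; V {3,5,6,7}->{5,6,7}
Constraint 2 (V != W) on D(V)={5,6,7} D(W)={2,3,4,5}: no change
Constraint 3 (X != W) on D(X)={2,3,4,5} D(W)={2,3,4,5}: no change
Constraint 4 (V + X = W) on D(V)={5,6,7} D(X)={2,3,4,5} D(W)={2,3,4,5}: V {5,6,7}->{}; X {2,3,4,5}->{}; W {2,3,4,5}->{}
So after all 4 constraints: D(V) = {}

Answer: {}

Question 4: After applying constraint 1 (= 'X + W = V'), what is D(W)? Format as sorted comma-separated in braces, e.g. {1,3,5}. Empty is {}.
Constraint 1 (X + W = V) on D(X)={2,3,4,5,6,7} D(W)={2,3,4,5,6} D(V)={3,5,6,7}: X {2,3,4,5,6,7}->{2,3,4,5}; W {2,3,4,5,6}->{2,3,4,5}; V {3,5,6,7}->{5,6,7}
So after constraint 1: D(W) = {2,3,4,5}

Answer: {2,3,4,5}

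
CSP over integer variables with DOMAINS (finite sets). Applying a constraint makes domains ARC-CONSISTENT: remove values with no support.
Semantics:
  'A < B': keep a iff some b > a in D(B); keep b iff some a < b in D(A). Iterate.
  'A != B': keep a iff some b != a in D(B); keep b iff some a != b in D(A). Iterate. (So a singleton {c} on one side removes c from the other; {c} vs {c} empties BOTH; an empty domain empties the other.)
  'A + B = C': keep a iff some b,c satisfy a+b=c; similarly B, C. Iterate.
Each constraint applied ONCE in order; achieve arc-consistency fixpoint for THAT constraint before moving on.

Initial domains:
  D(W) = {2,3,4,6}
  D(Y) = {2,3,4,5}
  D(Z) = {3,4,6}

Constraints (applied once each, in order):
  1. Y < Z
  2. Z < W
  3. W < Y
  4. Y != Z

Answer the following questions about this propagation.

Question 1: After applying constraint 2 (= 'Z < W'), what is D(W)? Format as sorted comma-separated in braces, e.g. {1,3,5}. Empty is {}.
Constraint 1 (Y < Z) on D(Y)={2,3,4,5} D(Z)={3,4,6}: no change
Constraint 2 (Z < W) on D(Z)={3,4,6} D(W)={2,3,4,6}: Z {3,4,6}->{3,4}; W {2,3,4,6}->{4,6}
So after constraint 2: D(W) = {4,6}

Answer: {4,6}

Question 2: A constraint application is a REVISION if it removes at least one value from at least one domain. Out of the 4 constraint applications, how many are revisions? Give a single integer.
Constraint 1 (Y < Z) on D(Y)={2,3,4,5} D(Z)={3,4,6}: no change => not a revision
Constraint 2 (Z < W) on D(Z)={3,4,6} D(W)={2,3,4,6}: Z {3,4,6}->{3,4}; W {2,3,4,6}->{4,6} => REVISION
Constraint 3 (W < Y) on D(W)={4,6} D(Y)={2,3,4,5}: W {4,6}->{4}; Y {2,3,4,5}->{5} => REVISION
Constraint 4 (Y != Z) on D(Y)={5} D(Z)={3,4}: no change => not a revision
Total revisions = 2

Answer: 2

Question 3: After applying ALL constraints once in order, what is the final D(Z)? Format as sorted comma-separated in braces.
Constraint 1 (Y < Z) on D(Y)={2,3,4,5} D(Z)={3,4,6}: no change
Constraint 2 (Z < W) on D(Z)={3,4,6} D(W)={2,3,4,6}: Z {3,4,6}->{3,4}; W {2,3,4,6}->{4,6}
Constraint 3 (W < Y) on D(W)={4,6} D(Y)={2,3,4,5}: W {4,6}->{4}; Y {2,3,4,5}->{5}
Constraint 4 (Y != Z) on D(Y)={5} D(Z)={3,4}: no change
So after all 4 constraints: D(Z) = {3,4}

Answer: {3,4}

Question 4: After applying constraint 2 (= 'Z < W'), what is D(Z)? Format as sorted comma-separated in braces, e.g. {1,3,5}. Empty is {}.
Answer: {3,4}

Derivation:
Constraint 1 (Y < Z) on D(Y)={2,3,4,5} D(Z)={3,4,6}: no change
Constraint 2 (Z < W) on D(Z)={3,4,6} D(W)={2,3,4,6}: Z {3,4,6}->{3,4}; W {2,3,4,6}->{4,6}
So after constraint 2: D(Z) = {3,4}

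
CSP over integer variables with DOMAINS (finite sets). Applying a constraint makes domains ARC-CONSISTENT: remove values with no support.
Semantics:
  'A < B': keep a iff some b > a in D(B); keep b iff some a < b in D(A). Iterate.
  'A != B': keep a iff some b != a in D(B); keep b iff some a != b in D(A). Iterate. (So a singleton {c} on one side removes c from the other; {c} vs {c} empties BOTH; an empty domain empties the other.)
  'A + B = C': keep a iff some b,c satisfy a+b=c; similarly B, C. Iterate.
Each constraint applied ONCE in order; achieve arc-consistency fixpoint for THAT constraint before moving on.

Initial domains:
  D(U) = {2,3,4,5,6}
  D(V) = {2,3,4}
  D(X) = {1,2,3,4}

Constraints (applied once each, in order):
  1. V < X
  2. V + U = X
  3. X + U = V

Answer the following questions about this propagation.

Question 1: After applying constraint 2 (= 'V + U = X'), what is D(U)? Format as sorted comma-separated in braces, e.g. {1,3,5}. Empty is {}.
Constraint 1 (V < X) on D(V)={2,3,4} D(X)={1,2,3,4}: V {2,3,4}->{2,3}; X {1,2,3,4}->{3,4}
Constraint 2 (V + U = X) on D(V)={2,3} D(U)={2,3,4,5,6} D(X)={3,4}: V {2,3}->{2}; U {2,3,4,5,6}->{2}; X {3,4}->{4}
So after constraint 2: D(U) = {2}

Answer: {2}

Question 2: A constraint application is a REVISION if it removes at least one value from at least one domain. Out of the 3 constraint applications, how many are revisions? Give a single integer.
Constraint 1 (V < X) on D(V)={2,3,4} D(X)={1,2,3,4}: V {2,3,4}->{2,3}; X {1,2,3,4}->{3,4} => REVISION
Constraint 2 (V + U = X) on D(V)={2,3} D(U)={2,3,4,5,6} D(X)={3,4}: V {2,3}->{2}; U {2,3,4,5,6}->{2}; X {3,4}->{4} => REVISION
Constraint 3 (X + U = V) on D(X)={4} D(U)={2} D(V)={2}: X {4}->{}; U {2}->{}; V {2}->{} => REVISION
Total revisions = 3

Answer: 3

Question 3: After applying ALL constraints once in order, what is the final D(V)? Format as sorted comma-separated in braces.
Constraint 1 (V < X) on D(V)={2,3,4} D(X)={1,2,3,4}: V {2,3,4}->{2,3}; X {1,2,3,4}->{3,4}
Constraint 2 (V + U = X) on D(V)={2,3} D(U)={2,3,4,5,6} D(X)={3,4}: V {2,3}->{2}; U {2,3,4,5,6}->{2}; X {3,4}->{4}
Constraint 3 (X + U = V) on D(X)={4} D(U)={2} D(V)={2}: X {4}->{}; U {2}->{}; V {2}->{}
So after all 3 constraints: D(V) = {}

Answer: {}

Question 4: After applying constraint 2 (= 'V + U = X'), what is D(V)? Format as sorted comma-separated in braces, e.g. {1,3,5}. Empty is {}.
Constraint 1 (V < X) on D(V)={2,3,4} D(X)={1,2,3,4}: V {2,3,4}->{2,3}; X {1,2,3,4}->{3,4}
Constraint 2 (V + U = X) on D(V)={2,3} D(U)={2,3,4,5,6} D(X)={3,4}: V {2,3}->{2}; U {2,3,4,5,6}->{2}; X {3,4}->{4}
So after constraint 2: D(V) = {2}

Answer: {2}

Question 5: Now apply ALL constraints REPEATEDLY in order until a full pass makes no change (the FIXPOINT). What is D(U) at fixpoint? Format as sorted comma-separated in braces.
pass 0 (initial): D(U)={2,3,4,5,6}
pass 1: U {2,3,4,5,6}->{}; V {2,3,4}->{}; X {1,2,3,4}->{}
pass 2: no change
Fixpoint after 2 passes: D(U) = {}

Answer: {}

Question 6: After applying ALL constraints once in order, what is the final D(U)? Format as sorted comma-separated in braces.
Constraint 1 (V < X) on D(V)={2,3,4} D(X)={1,2,3,4}: V {2,3,4}->{2,3}; X {1,2,3,4}->{3,4}
Constraint 2 (V + U = X) on D(V)={2,3} D(U)={2,3,4,5,6} D(X)={3,4}: V {2,3}->{2}; U {2,3,4,5,6}->{2}; X {3,4}->{4}
Constraint 3 (X + U = V) on D(X)={4} D(U)={2} D(V)={2}: X {4}->{}; U {2}->{}; V {2}->{}
So after all 3 constraints: D(U) = {}

Answer: {}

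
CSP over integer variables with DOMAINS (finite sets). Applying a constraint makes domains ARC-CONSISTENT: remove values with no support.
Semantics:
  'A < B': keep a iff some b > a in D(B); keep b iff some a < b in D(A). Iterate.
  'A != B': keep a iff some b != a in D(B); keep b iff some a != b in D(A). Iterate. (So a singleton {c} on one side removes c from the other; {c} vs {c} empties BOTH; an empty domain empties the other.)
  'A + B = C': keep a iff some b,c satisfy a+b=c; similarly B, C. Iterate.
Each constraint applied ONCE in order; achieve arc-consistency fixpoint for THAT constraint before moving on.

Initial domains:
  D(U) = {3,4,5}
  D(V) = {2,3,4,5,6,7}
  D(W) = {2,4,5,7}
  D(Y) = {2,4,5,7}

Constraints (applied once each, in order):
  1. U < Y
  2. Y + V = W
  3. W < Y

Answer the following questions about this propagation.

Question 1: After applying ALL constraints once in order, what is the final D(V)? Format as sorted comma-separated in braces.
Answer: {2,3}

Derivation:
Constraint 1 (U < Y) on D(U)={3,4,5} D(Y)={2,4,5,7}: Y {2,4,5,7}->{4,5,7}
Constraint 2 (Y + V = W) on D(Y)={4,5,7} D(V)={2,3,4,5,6,7} D(W)={2,4,5,7}: Y {4,5,7}->{4,5}; V {2,3,4,5,6,7}->{2,3}; W {2,4,5,7}->{7}
Constraint 3 (W < Y) on D(W)={7} D(Y)={4,5}: W {7}->{}; Y {4,5}->{}
So after all 3 constraints: D(V) = {2,3}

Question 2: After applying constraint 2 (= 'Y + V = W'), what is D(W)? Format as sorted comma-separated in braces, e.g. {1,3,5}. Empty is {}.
Answer: {7}

Derivation:
Constraint 1 (U < Y) on D(U)={3,4,5} D(Y)={2,4,5,7}: Y {2,4,5,7}->{4,5,7}
Constraint 2 (Y + V = W) on D(Y)={4,5,7} D(V)={2,3,4,5,6,7} D(W)={2,4,5,7}: Y {4,5,7}->{4,5}; V {2,3,4,5,6,7}->{2,3}; W {2,4,5,7}->{7}
So after constraint 2: D(W) = {7}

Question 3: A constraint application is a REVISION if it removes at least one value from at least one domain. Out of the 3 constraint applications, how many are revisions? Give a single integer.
Answer: 3

Derivation:
Constraint 1 (U < Y) on D(U)={3,4,5} D(Y)={2,4,5,7}: Y {2,4,5,7}->{4,5,7} => REVISION
Constraint 2 (Y + V = W) on D(Y)={4,5,7} D(V)={2,3,4,5,6,7} D(W)={2,4,5,7}: Y {4,5,7}->{4,5}; V {2,3,4,5,6,7}->{2,3}; W {2,4,5,7}->{7} => REVISION
Constraint 3 (W < Y) on D(W)={7} D(Y)={4,5}: W {7}->{}; Y {4,5}->{} => REVISION
Total revisions = 3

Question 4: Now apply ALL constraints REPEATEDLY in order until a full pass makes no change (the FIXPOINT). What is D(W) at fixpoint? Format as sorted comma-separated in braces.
Answer: {}

Derivation:
pass 0 (initial): D(W)={2,4,5,7}
pass 1: V {2,3,4,5,6,7}->{2,3}; W {2,4,5,7}->{}; Y {2,4,5,7}->{}
pass 2: U {3,4,5}->{}; V {2,3}->{}
pass 3: no change
Fixpoint after 3 passes: D(W) = {}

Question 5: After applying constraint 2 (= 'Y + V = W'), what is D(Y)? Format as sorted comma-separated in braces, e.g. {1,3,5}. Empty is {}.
Answer: {4,5}

Derivation:
Constraint 1 (U < Y) on D(U)={3,4,5} D(Y)={2,4,5,7}: Y {2,4,5,7}->{4,5,7}
Constraint 2 (Y + V = W) on D(Y)={4,5,7} D(V)={2,3,4,5,6,7} D(W)={2,4,5,7}: Y {4,5,7}->{4,5}; V {2,3,4,5,6,7}->{2,3}; W {2,4,5,7}->{7}
So after constraint 2: D(Y) = {4,5}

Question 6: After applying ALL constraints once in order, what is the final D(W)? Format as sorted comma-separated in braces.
Constraint 1 (U < Y) on D(U)={3,4,5} D(Y)={2,4,5,7}: Y {2,4,5,7}->{4,5,7}
Constraint 2 (Y + V = W) on D(Y)={4,5,7} D(V)={2,3,4,5,6,7} D(W)={2,4,5,7}: Y {4,5,7}->{4,5}; V {2,3,4,5,6,7}->{2,3}; W {2,4,5,7}->{7}
Constraint 3 (W < Y) on D(W)={7} D(Y)={4,5}: W {7}->{}; Y {4,5}->{}
So after all 3 constraints: D(W) = {}

Answer: {}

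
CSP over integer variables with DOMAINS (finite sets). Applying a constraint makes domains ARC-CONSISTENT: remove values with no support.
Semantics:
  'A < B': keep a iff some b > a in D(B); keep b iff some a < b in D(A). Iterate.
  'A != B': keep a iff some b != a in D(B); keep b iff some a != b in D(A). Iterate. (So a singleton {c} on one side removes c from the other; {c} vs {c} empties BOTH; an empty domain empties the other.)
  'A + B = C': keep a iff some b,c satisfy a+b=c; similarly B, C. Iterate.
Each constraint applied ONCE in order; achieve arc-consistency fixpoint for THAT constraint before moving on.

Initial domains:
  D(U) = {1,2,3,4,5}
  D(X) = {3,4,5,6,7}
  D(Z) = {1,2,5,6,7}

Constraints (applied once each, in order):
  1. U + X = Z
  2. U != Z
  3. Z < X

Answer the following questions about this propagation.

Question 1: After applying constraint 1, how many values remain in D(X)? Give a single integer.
Answer: 4

Derivation:
Constraint 1 (U + X = Z) on D(U)={1,2,3,4,5} D(X)={3,4,5,6,7} D(Z)={1,2,5,6,7}: U {1,2,3,4,5}->{1,2,3,4}; X {3,4,5,6,7}->{3,4,5,6}; Z {1,2,5,6,7}->{5,6,7}
So after constraint 1: D(X)={3,4,5,6}, size = 4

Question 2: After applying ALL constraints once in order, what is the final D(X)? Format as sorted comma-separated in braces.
Answer: {6}

Derivation:
Constraint 1 (U + X = Z) on D(U)={1,2,3,4,5} D(X)={3,4,5,6,7} D(Z)={1,2,5,6,7}: U {1,2,3,4,5}->{1,2,3,4}; X {3,4,5,6,7}->{3,4,5,6}; Z {1,2,5,6,7}->{5,6,7}
Constraint 2 (U != Z) on D(U)={1,2,3,4} D(Z)={5,6,7}: no change
Constraint 3 (Z < X) on D(Z)={5,6,7} D(X)={3,4,5,6}: Z {5,6,7}->{5}; X {3,4,5,6}->{6}
So after all 3 constraints: D(X) = {6}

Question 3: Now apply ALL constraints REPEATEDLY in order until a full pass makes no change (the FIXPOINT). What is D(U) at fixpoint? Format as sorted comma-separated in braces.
pass 0 (initial): D(U)={1,2,3,4,5}
pass 1: U {1,2,3,4,5}->{1,2,3,4}; X {3,4,5,6,7}->{6}; Z {1,2,5,6,7}->{5}
pass 2: U {1,2,3,4}->{}; X {6}->{}; Z {5}->{}
pass 3: no change
Fixpoint after 3 passes: D(U) = {}

Answer: {}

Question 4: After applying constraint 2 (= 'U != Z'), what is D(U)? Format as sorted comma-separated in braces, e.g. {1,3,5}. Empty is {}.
Constraint 1 (U + X = Z) on D(U)={1,2,3,4,5} D(X)={3,4,5,6,7} D(Z)={1,2,5,6,7}: U {1,2,3,4,5}->{1,2,3,4}; X {3,4,5,6,7}->{3,4,5,6}; Z {1,2,5,6,7}->{5,6,7}
Constraint 2 (U != Z) on D(U)={1,2,3,4} D(Z)={5,6,7}: no change
So after constraint 2: D(U) = {1,2,3,4}

Answer: {1,2,3,4}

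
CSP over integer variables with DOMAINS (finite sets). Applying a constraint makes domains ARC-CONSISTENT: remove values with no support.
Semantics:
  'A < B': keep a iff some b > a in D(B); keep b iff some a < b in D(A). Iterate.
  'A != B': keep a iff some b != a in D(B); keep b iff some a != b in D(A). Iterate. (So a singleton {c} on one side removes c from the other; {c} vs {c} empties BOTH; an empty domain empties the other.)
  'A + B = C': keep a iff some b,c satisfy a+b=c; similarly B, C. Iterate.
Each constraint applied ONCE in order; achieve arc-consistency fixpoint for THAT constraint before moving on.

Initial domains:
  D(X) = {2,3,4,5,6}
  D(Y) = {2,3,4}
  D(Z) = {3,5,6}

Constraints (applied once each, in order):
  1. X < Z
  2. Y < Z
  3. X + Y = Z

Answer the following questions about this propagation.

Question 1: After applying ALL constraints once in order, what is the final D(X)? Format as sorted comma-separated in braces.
Answer: {2,3,4}

Derivation:
Constraint 1 (X < Z) on D(X)={2,3,4,5,6} D(Z)={3,5,6}: X {2,3,4,5,6}->{2,3,4,5}
Constraint 2 (Y < Z) on D(Y)={2,3,4} D(Z)={3,5,6}: no change
Constraint 3 (X + Y = Z) on D(X)={2,3,4,5} D(Y)={2,3,4} D(Z)={3,5,6}: X {2,3,4,5}->{2,3,4}; Z {3,5,6}->{5,6}
So after all 3 constraints: D(X) = {2,3,4}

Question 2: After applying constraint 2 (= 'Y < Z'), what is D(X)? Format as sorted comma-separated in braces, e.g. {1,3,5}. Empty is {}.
Constraint 1 (X < Z) on D(X)={2,3,4,5,6} D(Z)={3,5,6}: X {2,3,4,5,6}->{2,3,4,5}
Constraint 2 (Y < Z) on D(Y)={2,3,4} D(Z)={3,5,6}: no change
So after constraint 2: D(X) = {2,3,4,5}

Answer: {2,3,4,5}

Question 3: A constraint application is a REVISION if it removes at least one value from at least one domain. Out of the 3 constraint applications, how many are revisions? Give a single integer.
Answer: 2

Derivation:
Constraint 1 (X < Z) on D(X)={2,3,4,5,6} D(Z)={3,5,6}: X {2,3,4,5,6}->{2,3,4,5} => REVISION
Constraint 2 (Y < Z) on D(Y)={2,3,4} D(Z)={3,5,6}: no change => not a revision
Constraint 3 (X + Y = Z) on D(X)={2,3,4,5} D(Y)={2,3,4} D(Z)={3,5,6}: X {2,3,4,5}->{2,3,4}; Z {3,5,6}->{5,6} => REVISION
Total revisions = 2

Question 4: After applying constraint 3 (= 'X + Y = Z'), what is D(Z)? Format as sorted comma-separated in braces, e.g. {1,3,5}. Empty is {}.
Constraint 1 (X < Z) on D(X)={2,3,4,5,6} D(Z)={3,5,6}: X {2,3,4,5,6}->{2,3,4,5}
Constraint 2 (Y < Z) on D(Y)={2,3,4} D(Z)={3,5,6}: no change
Constraint 3 (X + Y = Z) on D(X)={2,3,4,5} D(Y)={2,3,4} D(Z)={3,5,6}: X {2,3,4,5}->{2,3,4}; Z {3,5,6}->{5,6}
So after constraint 3: D(Z) = {5,6}

Answer: {5,6}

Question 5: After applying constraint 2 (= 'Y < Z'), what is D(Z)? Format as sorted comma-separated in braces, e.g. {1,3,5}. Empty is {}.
Answer: {3,5,6}

Derivation:
Constraint 1 (X < Z) on D(X)={2,3,4,5,6} D(Z)={3,5,6}: X {2,3,4,5,6}->{2,3,4,5}
Constraint 2 (Y < Z) on D(Y)={2,3,4} D(Z)={3,5,6}: no change
So after constraint 2: D(Z) = {3,5,6}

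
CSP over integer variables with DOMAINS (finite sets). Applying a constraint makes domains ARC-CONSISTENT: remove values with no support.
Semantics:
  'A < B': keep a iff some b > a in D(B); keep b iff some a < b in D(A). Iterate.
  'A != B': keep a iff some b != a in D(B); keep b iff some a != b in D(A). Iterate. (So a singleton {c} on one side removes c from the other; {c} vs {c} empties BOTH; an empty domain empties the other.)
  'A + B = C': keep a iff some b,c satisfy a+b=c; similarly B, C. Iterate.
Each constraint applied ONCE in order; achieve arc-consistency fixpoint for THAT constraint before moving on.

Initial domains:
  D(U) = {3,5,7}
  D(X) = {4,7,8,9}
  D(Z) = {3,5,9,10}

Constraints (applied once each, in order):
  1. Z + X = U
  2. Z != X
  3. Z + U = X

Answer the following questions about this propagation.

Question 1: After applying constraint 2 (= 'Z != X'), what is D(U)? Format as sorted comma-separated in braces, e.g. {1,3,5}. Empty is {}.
Answer: {7}

Derivation:
Constraint 1 (Z + X = U) on D(Z)={3,5,9,10} D(X)={4,7,8,9} D(U)={3,5,7}: Z {3,5,9,10}->{3}; X {4,7,8,9}->{4}; U {3,5,7}->{7}
Constraint 2 (Z != X) on D(Z)={3} D(X)={4}: no change
So after constraint 2: D(U) = {7}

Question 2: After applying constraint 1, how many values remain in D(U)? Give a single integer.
Constraint 1 (Z + X = U) on D(Z)={3,5,9,10} D(X)={4,7,8,9} D(U)={3,5,7}: Z {3,5,9,10}->{3}; X {4,7,8,9}->{4}; U {3,5,7}->{7}
So after constraint 1: D(U)={7}, size = 1

Answer: 1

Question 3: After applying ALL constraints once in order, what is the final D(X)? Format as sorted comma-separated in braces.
Constraint 1 (Z + X = U) on D(Z)={3,5,9,10} D(X)={4,7,8,9} D(U)={3,5,7}: Z {3,5,9,10}->{3}; X {4,7,8,9}->{4}; U {3,5,7}->{7}
Constraint 2 (Z != X) on D(Z)={3} D(X)={4}: no change
Constraint 3 (Z + U = X) on D(Z)={3} D(U)={7} D(X)={4}: Z {3}->{}; U {7}->{}; X {4}->{}
So after all 3 constraints: D(X) = {}

Answer: {}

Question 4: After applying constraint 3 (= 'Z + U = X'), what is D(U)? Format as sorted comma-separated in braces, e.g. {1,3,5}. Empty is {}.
Constraint 1 (Z + X = U) on D(Z)={3,5,9,10} D(X)={4,7,8,9} D(U)={3,5,7}: Z {3,5,9,10}->{3}; X {4,7,8,9}->{4}; U {3,5,7}->{7}
Constraint 2 (Z != X) on D(Z)={3} D(X)={4}: no change
Constraint 3 (Z + U = X) on D(Z)={3} D(U)={7} D(X)={4}: Z {3}->{}; U {7}->{}; X {4}->{}
So after constraint 3: D(U) = {}

Answer: {}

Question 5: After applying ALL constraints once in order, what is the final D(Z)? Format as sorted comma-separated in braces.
Answer: {}

Derivation:
Constraint 1 (Z + X = U) on D(Z)={3,5,9,10} D(X)={4,7,8,9} D(U)={3,5,7}: Z {3,5,9,10}->{3}; X {4,7,8,9}->{4}; U {3,5,7}->{7}
Constraint 2 (Z != X) on D(Z)={3} D(X)={4}: no change
Constraint 3 (Z + U = X) on D(Z)={3} D(U)={7} D(X)={4}: Z {3}->{}; U {7}->{}; X {4}->{}
So after all 3 constraints: D(Z) = {}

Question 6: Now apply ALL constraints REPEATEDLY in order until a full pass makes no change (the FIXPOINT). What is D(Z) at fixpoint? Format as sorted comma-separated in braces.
Answer: {}

Derivation:
pass 0 (initial): D(Z)={3,5,9,10}
pass 1: U {3,5,7}->{}; X {4,7,8,9}->{}; Z {3,5,9,10}->{}
pass 2: no change
Fixpoint after 2 passes: D(Z) = {}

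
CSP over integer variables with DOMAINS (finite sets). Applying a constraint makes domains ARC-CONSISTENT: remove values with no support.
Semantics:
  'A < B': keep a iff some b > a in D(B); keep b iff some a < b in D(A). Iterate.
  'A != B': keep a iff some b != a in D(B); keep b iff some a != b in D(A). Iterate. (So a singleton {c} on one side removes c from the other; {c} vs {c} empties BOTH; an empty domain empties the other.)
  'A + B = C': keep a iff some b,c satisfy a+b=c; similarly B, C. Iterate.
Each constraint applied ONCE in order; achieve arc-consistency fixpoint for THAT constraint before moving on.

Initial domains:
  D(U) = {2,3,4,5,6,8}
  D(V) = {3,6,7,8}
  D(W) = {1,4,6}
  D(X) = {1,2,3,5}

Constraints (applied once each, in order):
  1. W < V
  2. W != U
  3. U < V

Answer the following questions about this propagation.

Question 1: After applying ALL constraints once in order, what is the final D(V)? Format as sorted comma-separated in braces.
Answer: {3,6,7,8}

Derivation:
Constraint 1 (W < V) on D(W)={1,4,6} D(V)={3,6,7,8}: no change
Constraint 2 (W != U) on D(W)={1,4,6} D(U)={2,3,4,5,6,8}: no change
Constraint 3 (U < V) on D(U)={2,3,4,5,6,8} D(V)={3,6,7,8}: U {2,3,4,5,6,8}->{2,3,4,5,6}
So after all 3 constraints: D(V) = {3,6,7,8}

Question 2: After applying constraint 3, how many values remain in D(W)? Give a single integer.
Answer: 3

Derivation:
Constraint 1 (W < V) on D(W)={1,4,6} D(V)={3,6,7,8}: no change
Constraint 2 (W != U) on D(W)={1,4,6} D(U)={2,3,4,5,6,8}: no change
Constraint 3 (U < V) on D(U)={2,3,4,5,6,8} D(V)={3,6,7,8}: U {2,3,4,5,6,8}->{2,3,4,5,6}
So after constraint 3: D(W)={1,4,6}, size = 3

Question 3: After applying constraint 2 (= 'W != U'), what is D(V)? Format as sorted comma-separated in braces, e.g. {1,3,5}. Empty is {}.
Answer: {3,6,7,8}

Derivation:
Constraint 1 (W < V) on D(W)={1,4,6} D(V)={3,6,7,8}: no change
Constraint 2 (W != U) on D(W)={1,4,6} D(U)={2,3,4,5,6,8}: no change
So after constraint 2: D(V) = {3,6,7,8}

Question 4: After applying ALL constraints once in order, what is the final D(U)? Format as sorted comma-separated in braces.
Constraint 1 (W < V) on D(W)={1,4,6} D(V)={3,6,7,8}: no change
Constraint 2 (W != U) on D(W)={1,4,6} D(U)={2,3,4,5,6,8}: no change
Constraint 3 (U < V) on D(U)={2,3,4,5,6,8} D(V)={3,6,7,8}: U {2,3,4,5,6,8}->{2,3,4,5,6}
So after all 3 constraints: D(U) = {2,3,4,5,6}

Answer: {2,3,4,5,6}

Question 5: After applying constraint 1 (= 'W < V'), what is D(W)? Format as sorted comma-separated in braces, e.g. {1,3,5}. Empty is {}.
Answer: {1,4,6}

Derivation:
Constraint 1 (W < V) on D(W)={1,4,6} D(V)={3,6,7,8}: no change
So after constraint 1: D(W) = {1,4,6}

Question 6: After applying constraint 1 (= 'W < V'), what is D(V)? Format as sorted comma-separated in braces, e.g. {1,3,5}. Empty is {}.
Answer: {3,6,7,8}

Derivation:
Constraint 1 (W < V) on D(W)={1,4,6} D(V)={3,6,7,8}: no change
So after constraint 1: D(V) = {3,6,7,8}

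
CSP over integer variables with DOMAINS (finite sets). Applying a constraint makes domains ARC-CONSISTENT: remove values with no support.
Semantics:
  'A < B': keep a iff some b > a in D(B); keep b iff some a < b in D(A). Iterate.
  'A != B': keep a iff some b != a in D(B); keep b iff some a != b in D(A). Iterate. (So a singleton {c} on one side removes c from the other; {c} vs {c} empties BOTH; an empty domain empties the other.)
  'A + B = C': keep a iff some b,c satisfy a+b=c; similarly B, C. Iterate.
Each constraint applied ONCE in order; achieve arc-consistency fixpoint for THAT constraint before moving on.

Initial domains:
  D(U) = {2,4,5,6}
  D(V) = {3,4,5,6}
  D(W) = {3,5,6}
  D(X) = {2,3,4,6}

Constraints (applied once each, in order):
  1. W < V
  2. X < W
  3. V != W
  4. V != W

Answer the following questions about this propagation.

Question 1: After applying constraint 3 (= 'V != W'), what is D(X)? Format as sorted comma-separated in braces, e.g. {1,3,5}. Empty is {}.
Constraint 1 (W < V) on D(W)={3,5,6} D(V)={3,4,5,6}: W {3,5,6}->{3,5}; V {3,4,5,6}->{4,5,6}
Constraint 2 (X < W) on D(X)={2,3,4,6} D(W)={3,5}: X {2,3,4,6}->{2,3,4}
Constraint 3 (V != W) on D(V)={4,5,6} D(W)={3,5}: no change
So after constraint 3: D(X) = {2,3,4}

Answer: {2,3,4}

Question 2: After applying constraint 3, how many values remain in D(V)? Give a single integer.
Answer: 3

Derivation:
Constraint 1 (W < V) on D(W)={3,5,6} D(V)={3,4,5,6}: W {3,5,6}->{3,5}; V {3,4,5,6}->{4,5,6}
Constraint 2 (X < W) on D(X)={2,3,4,6} D(W)={3,5}: X {2,3,4,6}->{2,3,4}
Constraint 3 (V != W) on D(V)={4,5,6} D(W)={3,5}: no change
So after constraint 3: D(V)={4,5,6}, size = 3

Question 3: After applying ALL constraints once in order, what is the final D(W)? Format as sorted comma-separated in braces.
Constraint 1 (W < V) on D(W)={3,5,6} D(V)={3,4,5,6}: W {3,5,6}->{3,5}; V {3,4,5,6}->{4,5,6}
Constraint 2 (X < W) on D(X)={2,3,4,6} D(W)={3,5}: X {2,3,4,6}->{2,3,4}
Constraint 3 (V != W) on D(V)={4,5,6} D(W)={3,5}: no change
Constraint 4 (V != W) on D(V)={4,5,6} D(W)={3,5}: no change
So after all 4 constraints: D(W) = {3,5}

Answer: {3,5}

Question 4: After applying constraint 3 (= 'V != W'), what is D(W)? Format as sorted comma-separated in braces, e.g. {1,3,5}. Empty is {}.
Constraint 1 (W < V) on D(W)={3,5,6} D(V)={3,4,5,6}: W {3,5,6}->{3,5}; V {3,4,5,6}->{4,5,6}
Constraint 2 (X < W) on D(X)={2,3,4,6} D(W)={3,5}: X {2,3,4,6}->{2,3,4}
Constraint 3 (V != W) on D(V)={4,5,6} D(W)={3,5}: no change
So after constraint 3: D(W) = {3,5}

Answer: {3,5}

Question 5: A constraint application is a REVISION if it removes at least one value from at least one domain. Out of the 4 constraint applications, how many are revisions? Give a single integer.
Constraint 1 (W < V) on D(W)={3,5,6} D(V)={3,4,5,6}: W {3,5,6}->{3,5}; V {3,4,5,6}->{4,5,6} => REVISION
Constraint 2 (X < W) on D(X)={2,3,4,6} D(W)={3,5}: X {2,3,4,6}->{2,3,4} => REVISION
Constraint 3 (V != W) on D(V)={4,5,6} D(W)={3,5}: no change => not a revision
Constraint 4 (V != W) on D(V)={4,5,6} D(W)={3,5}: no change => not a revision
Total revisions = 2

Answer: 2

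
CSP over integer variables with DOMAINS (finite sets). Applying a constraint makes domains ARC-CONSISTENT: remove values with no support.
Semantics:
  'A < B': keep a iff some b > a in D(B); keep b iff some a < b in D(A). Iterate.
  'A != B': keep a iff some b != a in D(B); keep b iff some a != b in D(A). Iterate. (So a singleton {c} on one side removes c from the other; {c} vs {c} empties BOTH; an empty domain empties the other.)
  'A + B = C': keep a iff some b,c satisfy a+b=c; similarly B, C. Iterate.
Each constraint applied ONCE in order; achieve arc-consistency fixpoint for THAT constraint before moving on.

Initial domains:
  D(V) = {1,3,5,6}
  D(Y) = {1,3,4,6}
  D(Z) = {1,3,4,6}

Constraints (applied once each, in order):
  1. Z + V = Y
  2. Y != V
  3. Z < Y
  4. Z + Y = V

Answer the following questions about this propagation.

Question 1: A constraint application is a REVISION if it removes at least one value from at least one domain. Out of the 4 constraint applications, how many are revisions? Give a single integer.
Answer: 2

Derivation:
Constraint 1 (Z + V = Y) on D(Z)={1,3,4,6} D(V)={1,3,5,6} D(Y)={1,3,4,6}: Z {1,3,4,6}->{1,3}; V {1,3,5,6}->{1,3,5}; Y {1,3,4,6}->{4,6} => REVISION
Constraint 2 (Y != V) on D(Y)={4,6} D(V)={1,3,5}: no change => not a revision
Constraint 3 (Z < Y) on D(Z)={1,3} D(Y)={4,6}: no change => not a revision
Constraint 4 (Z + Y = V) on D(Z)={1,3} D(Y)={4,6} D(V)={1,3,5}: Z {1,3}->{1}; Y {4,6}->{4}; V {1,3,5}->{5} => REVISION
Total revisions = 2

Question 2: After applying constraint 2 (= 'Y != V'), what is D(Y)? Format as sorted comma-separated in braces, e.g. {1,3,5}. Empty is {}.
Answer: {4,6}

Derivation:
Constraint 1 (Z + V = Y) on D(Z)={1,3,4,6} D(V)={1,3,5,6} D(Y)={1,3,4,6}: Z {1,3,4,6}->{1,3}; V {1,3,5,6}->{1,3,5}; Y {1,3,4,6}->{4,6}
Constraint 2 (Y != V) on D(Y)={4,6} D(V)={1,3,5}: no change
So after constraint 2: D(Y) = {4,6}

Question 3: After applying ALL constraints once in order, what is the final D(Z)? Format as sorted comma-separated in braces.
Answer: {1}

Derivation:
Constraint 1 (Z + V = Y) on D(Z)={1,3,4,6} D(V)={1,3,5,6} D(Y)={1,3,4,6}: Z {1,3,4,6}->{1,3}; V {1,3,5,6}->{1,3,5}; Y {1,3,4,6}->{4,6}
Constraint 2 (Y != V) on D(Y)={4,6} D(V)={1,3,5}: no change
Constraint 3 (Z < Y) on D(Z)={1,3} D(Y)={4,6}: no change
Constraint 4 (Z + Y = V) on D(Z)={1,3} D(Y)={4,6} D(V)={1,3,5}: Z {1,3}->{1}; Y {4,6}->{4}; V {1,3,5}->{5}
So after all 4 constraints: D(Z) = {1}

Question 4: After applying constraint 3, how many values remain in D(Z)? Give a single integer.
Answer: 2

Derivation:
Constraint 1 (Z + V = Y) on D(Z)={1,3,4,6} D(V)={1,3,5,6} D(Y)={1,3,4,6}: Z {1,3,4,6}->{1,3}; V {1,3,5,6}->{1,3,5}; Y {1,3,4,6}->{4,6}
Constraint 2 (Y != V) on D(Y)={4,6} D(V)={1,3,5}: no change
Constraint 3 (Z < Y) on D(Z)={1,3} D(Y)={4,6}: no change
So after constraint 3: D(Z)={1,3}, size = 2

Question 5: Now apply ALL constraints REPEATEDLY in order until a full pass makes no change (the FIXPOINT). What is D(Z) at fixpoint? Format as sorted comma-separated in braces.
pass 0 (initial): D(Z)={1,3,4,6}
pass 1: V {1,3,5,6}->{5}; Y {1,3,4,6}->{4}; Z {1,3,4,6}->{1}
pass 2: V {5}->{}; Y {4}->{}; Z {1}->{}
pass 3: no change
Fixpoint after 3 passes: D(Z) = {}

Answer: {}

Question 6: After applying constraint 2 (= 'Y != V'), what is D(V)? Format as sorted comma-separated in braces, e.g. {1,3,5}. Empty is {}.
Answer: {1,3,5}

Derivation:
Constraint 1 (Z + V = Y) on D(Z)={1,3,4,6} D(V)={1,3,5,6} D(Y)={1,3,4,6}: Z {1,3,4,6}->{1,3}; V {1,3,5,6}->{1,3,5}; Y {1,3,4,6}->{4,6}
Constraint 2 (Y != V) on D(Y)={4,6} D(V)={1,3,5}: no change
So after constraint 2: D(V) = {1,3,5}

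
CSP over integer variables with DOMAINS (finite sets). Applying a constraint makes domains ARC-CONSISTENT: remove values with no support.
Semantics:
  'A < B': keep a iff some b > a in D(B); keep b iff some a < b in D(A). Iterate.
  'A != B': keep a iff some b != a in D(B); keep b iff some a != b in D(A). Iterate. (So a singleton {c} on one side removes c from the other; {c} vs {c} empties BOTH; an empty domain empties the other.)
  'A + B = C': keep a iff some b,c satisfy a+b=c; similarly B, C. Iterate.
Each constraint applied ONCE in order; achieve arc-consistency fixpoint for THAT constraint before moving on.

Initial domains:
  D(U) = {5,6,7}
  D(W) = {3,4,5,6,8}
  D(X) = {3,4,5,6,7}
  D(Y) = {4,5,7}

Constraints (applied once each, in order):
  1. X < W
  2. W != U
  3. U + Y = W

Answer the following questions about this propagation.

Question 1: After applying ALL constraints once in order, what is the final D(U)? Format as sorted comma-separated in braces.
Constraint 1 (X < W) on D(X)={3,4,5,6,7} D(W)={3,4,5,6,8}: W {3,4,5,6,8}->{4,5,6,8}
Constraint 2 (W != U) on D(W)={4,5,6,8} D(U)={5,6,7}: no change
Constraint 3 (U + Y = W) on D(U)={5,6,7} D(Y)={4,5,7} D(W)={4,5,6,8}: U {5,6,7}->{}; Y {4,5,7}->{}; W {4,5,6,8}->{}
So after all 3 constraints: D(U) = {}

Answer: {}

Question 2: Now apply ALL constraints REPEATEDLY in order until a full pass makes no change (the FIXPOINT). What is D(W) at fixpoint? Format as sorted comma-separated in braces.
Answer: {}

Derivation:
pass 0 (initial): D(W)={3,4,5,6,8}
pass 1: U {5,6,7}->{}; W {3,4,5,6,8}->{}; Y {4,5,7}->{}
pass 2: X {3,4,5,6,7}->{}
pass 3: no change
Fixpoint after 3 passes: D(W) = {}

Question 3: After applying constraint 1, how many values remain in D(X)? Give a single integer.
Answer: 5

Derivation:
Constraint 1 (X < W) on D(X)={3,4,5,6,7} D(W)={3,4,5,6,8}: W {3,4,5,6,8}->{4,5,6,8}
So after constraint 1: D(X)={3,4,5,6,7}, size = 5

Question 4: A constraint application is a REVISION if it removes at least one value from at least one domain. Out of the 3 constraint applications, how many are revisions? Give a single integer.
Answer: 2

Derivation:
Constraint 1 (X < W) on D(X)={3,4,5,6,7} D(W)={3,4,5,6,8}: W {3,4,5,6,8}->{4,5,6,8} => REVISION
Constraint 2 (W != U) on D(W)={4,5,6,8} D(U)={5,6,7}: no change => not a revision
Constraint 3 (U + Y = W) on D(U)={5,6,7} D(Y)={4,5,7} D(W)={4,5,6,8}: U {5,6,7}->{}; Y {4,5,7}->{}; W {4,5,6,8}->{} => REVISION
Total revisions = 2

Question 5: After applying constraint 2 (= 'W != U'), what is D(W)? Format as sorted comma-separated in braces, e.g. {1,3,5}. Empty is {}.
Answer: {4,5,6,8}

Derivation:
Constraint 1 (X < W) on D(X)={3,4,5,6,7} D(W)={3,4,5,6,8}: W {3,4,5,6,8}->{4,5,6,8}
Constraint 2 (W != U) on D(W)={4,5,6,8} D(U)={5,6,7}: no change
So after constraint 2: D(W) = {4,5,6,8}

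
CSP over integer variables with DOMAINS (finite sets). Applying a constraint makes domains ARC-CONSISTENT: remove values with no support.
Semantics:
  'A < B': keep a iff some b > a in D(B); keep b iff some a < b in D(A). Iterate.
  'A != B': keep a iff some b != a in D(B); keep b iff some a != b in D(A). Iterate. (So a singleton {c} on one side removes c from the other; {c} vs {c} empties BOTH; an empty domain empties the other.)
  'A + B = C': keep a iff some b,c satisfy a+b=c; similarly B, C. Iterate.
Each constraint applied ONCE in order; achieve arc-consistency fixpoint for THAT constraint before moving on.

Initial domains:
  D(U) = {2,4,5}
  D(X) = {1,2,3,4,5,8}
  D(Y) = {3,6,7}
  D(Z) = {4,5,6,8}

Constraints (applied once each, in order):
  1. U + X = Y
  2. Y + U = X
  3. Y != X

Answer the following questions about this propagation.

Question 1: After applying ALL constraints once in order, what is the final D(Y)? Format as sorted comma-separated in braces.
Constraint 1 (U + X = Y) on D(U)={2,4,5} D(X)={1,2,3,4,5,8} D(Y)={3,6,7}: X {1,2,3,4,5,8}->{1,2,3,4,5}
Constraint 2 (Y + U = X) on D(Y)={3,6,7} D(U)={2,4,5} D(X)={1,2,3,4,5}: Y {3,6,7}->{3}; U {2,4,5}->{2}; X {1,2,3,4,5}->{5}
Constraint 3 (Y != X) on D(Y)={3} D(X)={5}: no change
So after all 3 constraints: D(Y) = {3}

Answer: {3}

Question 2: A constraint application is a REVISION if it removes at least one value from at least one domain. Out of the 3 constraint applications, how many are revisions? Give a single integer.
Constraint 1 (U + X = Y) on D(U)={2,4,5} D(X)={1,2,3,4,5,8} D(Y)={3,6,7}: X {1,2,3,4,5,8}->{1,2,3,4,5} => REVISION
Constraint 2 (Y + U = X) on D(Y)={3,6,7} D(U)={2,4,5} D(X)={1,2,3,4,5}: Y {3,6,7}->{3}; U {2,4,5}->{2}; X {1,2,3,4,5}->{5} => REVISION
Constraint 3 (Y != X) on D(Y)={3} D(X)={5}: no change => not a revision
Total revisions = 2

Answer: 2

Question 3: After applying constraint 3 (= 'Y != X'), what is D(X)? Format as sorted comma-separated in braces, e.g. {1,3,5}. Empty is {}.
Constraint 1 (U + X = Y) on D(U)={2,4,5} D(X)={1,2,3,4,5,8} D(Y)={3,6,7}: X {1,2,3,4,5,8}->{1,2,3,4,5}
Constraint 2 (Y + U = X) on D(Y)={3,6,7} D(U)={2,4,5} D(X)={1,2,3,4,5}: Y {3,6,7}->{3}; U {2,4,5}->{2}; X {1,2,3,4,5}->{5}
Constraint 3 (Y != X) on D(Y)={3} D(X)={5}: no change
So after constraint 3: D(X) = {5}

Answer: {5}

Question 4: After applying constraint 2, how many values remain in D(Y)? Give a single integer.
Answer: 1

Derivation:
Constraint 1 (U + X = Y) on D(U)={2,4,5} D(X)={1,2,3,4,5,8} D(Y)={3,6,7}: X {1,2,3,4,5,8}->{1,2,3,4,5}
Constraint 2 (Y + U = X) on D(Y)={3,6,7} D(U)={2,4,5} D(X)={1,2,3,4,5}: Y {3,6,7}->{3}; U {2,4,5}->{2}; X {1,2,3,4,5}->{5}
So after constraint 2: D(Y)={3}, size = 1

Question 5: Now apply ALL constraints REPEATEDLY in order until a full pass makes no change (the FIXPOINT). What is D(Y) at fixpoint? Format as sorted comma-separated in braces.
pass 0 (initial): D(Y)={3,6,7}
pass 1: U {2,4,5}->{2}; X {1,2,3,4,5,8}->{5}; Y {3,6,7}->{3}
pass 2: U {2}->{}; X {5}->{}; Y {3}->{}
pass 3: no change
Fixpoint after 3 passes: D(Y) = {}

Answer: {}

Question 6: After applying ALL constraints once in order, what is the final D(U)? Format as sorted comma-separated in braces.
Constraint 1 (U + X = Y) on D(U)={2,4,5} D(X)={1,2,3,4,5,8} D(Y)={3,6,7}: X {1,2,3,4,5,8}->{1,2,3,4,5}
Constraint 2 (Y + U = X) on D(Y)={3,6,7} D(U)={2,4,5} D(X)={1,2,3,4,5}: Y {3,6,7}->{3}; U {2,4,5}->{2}; X {1,2,3,4,5}->{5}
Constraint 3 (Y != X) on D(Y)={3} D(X)={5}: no change
So after all 3 constraints: D(U) = {2}

Answer: {2}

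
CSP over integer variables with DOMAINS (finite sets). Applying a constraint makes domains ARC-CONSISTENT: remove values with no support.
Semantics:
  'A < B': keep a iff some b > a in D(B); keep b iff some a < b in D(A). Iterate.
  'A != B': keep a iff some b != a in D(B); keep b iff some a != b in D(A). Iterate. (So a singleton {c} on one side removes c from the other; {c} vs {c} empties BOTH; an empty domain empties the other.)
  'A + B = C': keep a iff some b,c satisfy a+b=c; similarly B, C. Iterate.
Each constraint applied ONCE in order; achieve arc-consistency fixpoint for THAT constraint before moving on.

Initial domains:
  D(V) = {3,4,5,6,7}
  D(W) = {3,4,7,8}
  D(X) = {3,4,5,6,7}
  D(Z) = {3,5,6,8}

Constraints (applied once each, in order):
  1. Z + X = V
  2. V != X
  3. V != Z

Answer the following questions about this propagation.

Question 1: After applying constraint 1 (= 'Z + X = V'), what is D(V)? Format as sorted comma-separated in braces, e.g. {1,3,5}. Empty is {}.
Answer: {6,7}

Derivation:
Constraint 1 (Z + X = V) on D(Z)={3,5,6,8} D(X)={3,4,5,6,7} D(V)={3,4,5,6,7}: Z {3,5,6,8}->{3}; X {3,4,5,6,7}->{3,4}; V {3,4,5,6,7}->{6,7}
So after constraint 1: D(V) = {6,7}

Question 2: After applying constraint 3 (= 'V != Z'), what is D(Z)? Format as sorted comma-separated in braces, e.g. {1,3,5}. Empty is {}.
Answer: {3}

Derivation:
Constraint 1 (Z + X = V) on D(Z)={3,5,6,8} D(X)={3,4,5,6,7} D(V)={3,4,5,6,7}: Z {3,5,6,8}->{3}; X {3,4,5,6,7}->{3,4}; V {3,4,5,6,7}->{6,7}
Constraint 2 (V != X) on D(V)={6,7} D(X)={3,4}: no change
Constraint 3 (V != Z) on D(V)={6,7} D(Z)={3}: no change
So after constraint 3: D(Z) = {3}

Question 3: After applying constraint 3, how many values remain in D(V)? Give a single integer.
Answer: 2

Derivation:
Constraint 1 (Z + X = V) on D(Z)={3,5,6,8} D(X)={3,4,5,6,7} D(V)={3,4,5,6,7}: Z {3,5,6,8}->{3}; X {3,4,5,6,7}->{3,4}; V {3,4,5,6,7}->{6,7}
Constraint 2 (V != X) on D(V)={6,7} D(X)={3,4}: no change
Constraint 3 (V != Z) on D(V)={6,7} D(Z)={3}: no change
So after constraint 3: D(V)={6,7}, size = 2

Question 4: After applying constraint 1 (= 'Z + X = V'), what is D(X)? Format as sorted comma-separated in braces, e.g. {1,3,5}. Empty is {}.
Answer: {3,4}

Derivation:
Constraint 1 (Z + X = V) on D(Z)={3,5,6,8} D(X)={3,4,5,6,7} D(V)={3,4,5,6,7}: Z {3,5,6,8}->{3}; X {3,4,5,6,7}->{3,4}; V {3,4,5,6,7}->{6,7}
So after constraint 1: D(X) = {3,4}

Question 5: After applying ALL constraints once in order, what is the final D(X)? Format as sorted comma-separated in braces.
Constraint 1 (Z + X = V) on D(Z)={3,5,6,8} D(X)={3,4,5,6,7} D(V)={3,4,5,6,7}: Z {3,5,6,8}->{3}; X {3,4,5,6,7}->{3,4}; V {3,4,5,6,7}->{6,7}
Constraint 2 (V != X) on D(V)={6,7} D(X)={3,4}: no change
Constraint 3 (V != Z) on D(V)={6,7} D(Z)={3}: no change
So after all 3 constraints: D(X) = {3,4}

Answer: {3,4}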